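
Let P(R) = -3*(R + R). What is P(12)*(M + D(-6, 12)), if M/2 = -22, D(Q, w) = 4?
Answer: 2880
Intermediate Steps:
P(R) = -6*R
M = -44 (M = 2*(-22) = -44)
P(12)*(M + D(-6, 12)) = (-6*12)*(-44 + 4) = -72*(-40) = 2880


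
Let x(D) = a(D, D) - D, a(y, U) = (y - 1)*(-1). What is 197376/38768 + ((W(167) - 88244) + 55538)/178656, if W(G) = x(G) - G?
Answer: 1061721139/216441744 ≈ 4.9053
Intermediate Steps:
a(y, U) = 1 - y (a(y, U) = (-1 + y)*(-1) = 1 - y)
x(D) = 1 - 2*D (x(D) = (1 - D) - D = 1 - 2*D)
W(G) = 1 - 3*G (W(G) = (1 - 2*G) - G = 1 - 3*G)
197376/38768 + ((W(167) - 88244) + 55538)/178656 = 197376/38768 + (((1 - 3*167) - 88244) + 55538)/178656 = 197376*(1/38768) + (((1 - 501) - 88244) + 55538)*(1/178656) = 12336/2423 + ((-500 - 88244) + 55538)*(1/178656) = 12336/2423 + (-88744 + 55538)*(1/178656) = 12336/2423 - 33206*1/178656 = 12336/2423 - 16603/89328 = 1061721139/216441744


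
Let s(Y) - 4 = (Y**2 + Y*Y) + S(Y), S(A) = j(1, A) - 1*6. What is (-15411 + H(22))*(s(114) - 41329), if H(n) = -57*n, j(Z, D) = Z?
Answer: 255607770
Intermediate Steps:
S(A) = -5 (S(A) = 1 - 1*6 = 1 - 6 = -5)
s(Y) = -1 + 2*Y**2 (s(Y) = 4 + ((Y**2 + Y*Y) - 5) = 4 + ((Y**2 + Y**2) - 5) = 4 + (2*Y**2 - 5) = 4 + (-5 + 2*Y**2) = -1 + 2*Y**2)
(-15411 + H(22))*(s(114) - 41329) = (-15411 - 57*22)*((-1 + 2*114**2) - 41329) = (-15411 - 1254)*((-1 + 2*12996) - 41329) = -16665*((-1 + 25992) - 41329) = -16665*(25991 - 41329) = -16665*(-15338) = 255607770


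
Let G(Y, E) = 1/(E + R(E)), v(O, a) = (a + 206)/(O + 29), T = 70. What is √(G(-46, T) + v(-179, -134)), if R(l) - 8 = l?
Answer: I*√64787/370 ≈ 0.68793*I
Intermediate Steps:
R(l) = 8 + l
v(O, a) = (206 + a)/(29 + O)
G(Y, E) = 1/(8 + 2*E) (G(Y, E) = 1/(E + (8 + E)) = 1/(8 + 2*E))
√(G(-46, T) + v(-179, -134)) = √(1/(2*(4 + 70)) + (206 - 134)/(29 - 179)) = √((½)/74 + 72/(-150)) = √((½)*(1/74) - 1/150*72) = √(1/148 - 12/25) = √(-1751/3700) = I*√64787/370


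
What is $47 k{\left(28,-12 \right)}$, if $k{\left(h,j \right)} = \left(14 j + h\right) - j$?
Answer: $-6016$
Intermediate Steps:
$k{\left(h,j \right)} = h + 13 j$ ($k{\left(h,j \right)} = \left(h + 14 j\right) - j = h + 13 j$)
$47 k{\left(28,-12 \right)} = 47 \left(28 + 13 \left(-12\right)\right) = 47 \left(28 - 156\right) = 47 \left(-128\right) = -6016$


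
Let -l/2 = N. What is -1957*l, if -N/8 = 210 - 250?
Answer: 1252480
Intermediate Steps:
N = 320 (N = -8*(210 - 250) = -8*(-40) = 320)
l = -640 (l = -2*320 = -640)
-1957*l = -1957*(-640) = 1252480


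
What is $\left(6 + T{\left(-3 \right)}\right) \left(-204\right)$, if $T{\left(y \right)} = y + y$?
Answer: $0$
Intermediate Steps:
$T{\left(y \right)} = 2 y$
$\left(6 + T{\left(-3 \right)}\right) \left(-204\right) = \left(6 + 2 \left(-3\right)\right) \left(-204\right) = \left(6 - 6\right) \left(-204\right) = 0 \left(-204\right) = 0$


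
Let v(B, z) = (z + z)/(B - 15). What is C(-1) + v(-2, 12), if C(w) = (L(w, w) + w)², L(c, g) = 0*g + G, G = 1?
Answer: -24/17 ≈ -1.4118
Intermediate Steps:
L(c, g) = 1 (L(c, g) = 0*g + 1 = 0 + 1 = 1)
C(w) = (1 + w)²
v(B, z) = 2*z/(-15 + B) (v(B, z) = (2*z)/(-15 + B) = 2*z/(-15 + B))
C(-1) + v(-2, 12) = (1 - 1)² + 2*12/(-15 - 2) = 0² + 2*12/(-17) = 0 + 2*12*(-1/17) = 0 - 24/17 = -24/17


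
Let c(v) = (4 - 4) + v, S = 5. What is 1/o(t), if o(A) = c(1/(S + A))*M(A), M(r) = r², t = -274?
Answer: -269/75076 ≈ -0.0035830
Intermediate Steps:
c(v) = v (c(v) = 0 + v = v)
o(A) = A²/(5 + A)
1/o(t) = 1/((-274)²/(5 - 274)) = 1/(75076/(-269)) = 1/(75076*(-1/269)) = 1/(-75076/269) = -269/75076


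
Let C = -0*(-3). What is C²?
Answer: 0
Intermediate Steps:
C = 0 (C = -2*0 = 0)
C² = 0² = 0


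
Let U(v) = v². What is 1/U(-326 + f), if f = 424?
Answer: 1/9604 ≈ 0.00010412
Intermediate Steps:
1/U(-326 + f) = 1/((-326 + 424)²) = 1/(98²) = 1/9604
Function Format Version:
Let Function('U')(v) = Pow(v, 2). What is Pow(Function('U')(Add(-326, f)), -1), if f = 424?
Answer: Rational(1, 9604) ≈ 0.00010412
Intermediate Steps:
Pow(Function('U')(Add(-326, f)), -1) = Pow(Pow(Add(-326, 424), 2), -1) = Pow(Pow(98, 2), -1) = Pow(9604, -1) = Rational(1, 9604)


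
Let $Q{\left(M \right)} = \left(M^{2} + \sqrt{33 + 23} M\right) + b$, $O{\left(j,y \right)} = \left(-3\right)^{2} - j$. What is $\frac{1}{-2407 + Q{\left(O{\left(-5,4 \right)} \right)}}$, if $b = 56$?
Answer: $- \frac{2155}{4633049} - \frac{28 \sqrt{14}}{4633049} \approx -0.00048775$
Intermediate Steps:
$O{\left(j,y \right)} = 9 - j$
$Q{\left(M \right)} = 56 + M^{2} + 2 M \sqrt{14}$ ($Q{\left(M \right)} = \left(M^{2} + \sqrt{33 + 23} M\right) + 56 = \left(M^{2} + \sqrt{56} M\right) + 56 = \left(M^{2} + 2 \sqrt{14} M\right) + 56 = \left(M^{2} + 2 M \sqrt{14}\right) + 56 = 56 + M^{2} + 2 M \sqrt{14}$)
$\frac{1}{-2407 + Q{\left(O{\left(-5,4 \right)} \right)}} = \frac{1}{-2407 + \left(56 + \left(9 - -5\right)^{2} + 2 \left(9 - -5\right) \sqrt{14}\right)} = \frac{1}{-2407 + \left(56 + \left(9 + 5\right)^{2} + 2 \left(9 + 5\right) \sqrt{14}\right)} = \frac{1}{-2407 + \left(56 + 14^{2} + 2 \cdot 14 \sqrt{14}\right)} = \frac{1}{-2407 + \left(56 + 196 + 28 \sqrt{14}\right)} = \frac{1}{-2407 + \left(252 + 28 \sqrt{14}\right)} = \frac{1}{-2155 + 28 \sqrt{14}}$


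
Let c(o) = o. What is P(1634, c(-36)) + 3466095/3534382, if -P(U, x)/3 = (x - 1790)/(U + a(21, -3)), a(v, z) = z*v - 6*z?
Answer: 24868969551/5616132998 ≈ 4.4281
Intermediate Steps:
a(v, z) = -6*z + v*z (a(v, z) = v*z - 6*z = -6*z + v*z)
P(U, x) = -3*(-1790 + x)/(-45 + U) (P(U, x) = -3*(x - 1790)/(U - 3*(-6 + 21)) = -3*(-1790 + x)/(U - 3*15) = -3*(-1790 + x)/(U - 45) = -3*(-1790 + x)/(-45 + U))
P(1634, c(-36)) + 3466095/3534382 = 3*(1790 - 1*(-36))/(-45 + 1634) + 3466095/3534382 = 3*(1790 + 36)/1589 + 3466095*(1/3534382) = 3*(1/1589)*1826 + 3466095/3534382 = 5478/1589 + 3466095/3534382 = 24868969551/5616132998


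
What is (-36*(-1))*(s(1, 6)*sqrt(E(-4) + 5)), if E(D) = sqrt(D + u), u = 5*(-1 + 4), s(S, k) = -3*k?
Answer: -648*sqrt(5 + sqrt(11)) ≈ -1868.7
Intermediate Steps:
u = 15 (u = 5*3 = 15)
E(D) = sqrt(15 + D) (E(D) = sqrt(D + 15) = sqrt(15 + D))
(-36*(-1))*(s(1, 6)*sqrt(E(-4) + 5)) = (-36*(-1))*((-3*6)*sqrt(sqrt(15 - 4) + 5)) = 36*(-18*sqrt(sqrt(11) + 5)) = 36*(-18*sqrt(5 + sqrt(11))) = -648*sqrt(5 + sqrt(11))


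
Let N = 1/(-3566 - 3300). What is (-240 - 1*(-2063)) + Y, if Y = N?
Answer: 12516717/6866 ≈ 1823.0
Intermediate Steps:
N = -1/6866 (N = 1/(-6866) = -1/6866 ≈ -0.00014565)
Y = -1/6866 ≈ -0.00014565
(-240 - 1*(-2063)) + Y = (-240 - 1*(-2063)) - 1/6866 = (-240 + 2063) - 1/6866 = 1823 - 1/6866 = 12516717/6866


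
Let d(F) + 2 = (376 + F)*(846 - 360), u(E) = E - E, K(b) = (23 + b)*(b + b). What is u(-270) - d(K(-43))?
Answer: -1018654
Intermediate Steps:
K(b) = 2*b*(23 + b) (K(b) = (23 + b)*(2*b) = 2*b*(23 + b))
u(E) = 0
d(F) = 182734 + 486*F (d(F) = -2 + (376 + F)*(846 - 360) = -2 + (376 + F)*486 = -2 + (182736 + 486*F) = 182734 + 486*F)
u(-270) - d(K(-43)) = 0 - (182734 + 486*(2*(-43)*(23 - 43))) = 0 - (182734 + 486*(2*(-43)*(-20))) = 0 - (182734 + 486*1720) = 0 - (182734 + 835920) = 0 - 1*1018654 = 0 - 1018654 = -1018654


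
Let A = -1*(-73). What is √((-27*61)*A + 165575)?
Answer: 4*√2834 ≈ 212.94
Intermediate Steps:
A = 73
√((-27*61)*A + 165575) = √(-27*61*73 + 165575) = √(-1647*73 + 165575) = √(-120231 + 165575) = √45344 = 4*√2834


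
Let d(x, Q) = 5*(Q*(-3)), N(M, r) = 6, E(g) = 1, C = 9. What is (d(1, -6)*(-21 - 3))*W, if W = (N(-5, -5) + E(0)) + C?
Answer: -34560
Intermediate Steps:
W = 16 (W = (6 + 1) + 9 = 7 + 9 = 16)
d(x, Q) = -15*Q (d(x, Q) = 5*(-3*Q) = -15*Q)
(d(1, -6)*(-21 - 3))*W = ((-15*(-6))*(-21 - 3))*16 = (90*(-24))*16 = -2160*16 = -34560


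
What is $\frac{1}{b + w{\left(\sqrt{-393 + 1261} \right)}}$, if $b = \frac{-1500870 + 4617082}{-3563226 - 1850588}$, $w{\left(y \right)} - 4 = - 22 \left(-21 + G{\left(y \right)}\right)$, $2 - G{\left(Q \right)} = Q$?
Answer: $- \frac{385990269470967}{222122505691641098} + \frac{80600800573139 \sqrt{217}}{444245011383282196} \approx 0.00093494$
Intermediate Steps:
$G{\left(Q \right)} = 2 - Q$
$w{\left(y \right)} = 422 + 22 y$ ($w{\left(y \right)} = 4 - 22 \left(-21 - \left(-2 + y\right)\right) = 4 - 22 \left(-19 - y\right) = 4 + \left(418 + 22 y\right) = 422 + 22 y$)
$b = - \frac{1558106}{2706907}$ ($b = \frac{3116212}{-5413814} = 3116212 \left(- \frac{1}{5413814}\right) = - \frac{1558106}{2706907} \approx -0.5756$)
$\frac{1}{b + w{\left(\sqrt{-393 + 1261} \right)}} = \frac{1}{- \frac{1558106}{2706907} + \left(422 + 22 \sqrt{-393 + 1261}\right)} = \frac{1}{- \frac{1558106}{2706907} + \left(422 + 22 \sqrt{868}\right)} = \frac{1}{- \frac{1558106}{2706907} + \left(422 + 22 \cdot 2 \sqrt{217}\right)} = \frac{1}{- \frac{1558106}{2706907} + \left(422 + 44 \sqrt{217}\right)} = \frac{1}{\frac{1140756648}{2706907} + 44 \sqrt{217}}$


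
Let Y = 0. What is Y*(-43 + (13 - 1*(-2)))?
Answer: 0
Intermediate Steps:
Y*(-43 + (13 - 1*(-2))) = 0*(-43 + (13 - 1*(-2))) = 0*(-43 + (13 + 2)) = 0*(-43 + 15) = 0*(-28) = 0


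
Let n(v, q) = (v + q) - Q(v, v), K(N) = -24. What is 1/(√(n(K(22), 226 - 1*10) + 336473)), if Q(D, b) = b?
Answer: √336689/336689 ≈ 0.0017234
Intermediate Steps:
n(v, q) = q (n(v, q) = (v + q) - v = (q + v) - v = q)
1/(√(n(K(22), 226 - 1*10) + 336473)) = 1/(√((226 - 1*10) + 336473)) = 1/(√((226 - 10) + 336473)) = 1/(√(216 + 336473)) = 1/(√336689) = √336689/336689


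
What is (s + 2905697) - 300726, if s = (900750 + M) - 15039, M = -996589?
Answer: 2494093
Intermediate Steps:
s = -110878 (s = (900750 - 996589) - 15039 = -95839 - 15039 = -110878)
(s + 2905697) - 300726 = (-110878 + 2905697) - 300726 = 2794819 - 300726 = 2494093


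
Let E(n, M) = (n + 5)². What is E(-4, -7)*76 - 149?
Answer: -73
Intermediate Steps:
E(n, M) = (5 + n)²
E(-4, -7)*76 - 149 = (5 - 4)²*76 - 149 = 1²*76 - 149 = 1*76 - 149 = 76 - 149 = -73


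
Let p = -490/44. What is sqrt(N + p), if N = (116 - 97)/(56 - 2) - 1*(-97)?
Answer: sqrt(844998)/99 ≈ 9.2852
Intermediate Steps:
p = -245/22 (p = -490*1/44 = -245/22 ≈ -11.136)
N = 5257/54 (N = 19/54 + 97 = 5257/54 ≈ 97.352)
sqrt(N + p) = sqrt(5257/54 - 245/22) = sqrt(25606/297) = sqrt(844998)/99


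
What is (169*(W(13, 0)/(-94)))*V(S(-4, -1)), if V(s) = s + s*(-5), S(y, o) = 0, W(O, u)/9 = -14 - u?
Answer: 0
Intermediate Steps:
W(O, u) = -126 - 9*u (W(O, u) = 9*(-14 - u) = -126 - 9*u)
V(s) = -4*s (V(s) = s - 5*s = -4*s)
(169*(W(13, 0)/(-94)))*V(S(-4, -1)) = (169*((-126 - 9*0)/(-94)))*(-4*0) = (169*((-126 + 0)*(-1/94)))*0 = (169*(-126*(-1/94)))*0 = (169*(63/47))*0 = (10647/47)*0 = 0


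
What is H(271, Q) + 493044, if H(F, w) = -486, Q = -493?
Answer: 492558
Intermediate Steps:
H(271, Q) + 493044 = -486 + 493044 = 492558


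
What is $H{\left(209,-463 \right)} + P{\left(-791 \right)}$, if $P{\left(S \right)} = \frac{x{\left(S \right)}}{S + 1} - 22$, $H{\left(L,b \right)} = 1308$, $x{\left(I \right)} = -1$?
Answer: $\frac{1015941}{790} \approx 1286.0$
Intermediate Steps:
$P{\left(S \right)} = -22 - \frac{1}{1 + S}$ ($P{\left(S \right)} = \frac{1}{S + 1} \left(-1\right) - 22 = \frac{1}{1 + S} \left(-1\right) - 22 = - \frac{1}{1 + S} - 22 = -22 - \frac{1}{1 + S}$)
$H{\left(209,-463 \right)} + P{\left(-791 \right)} = 1308 + \frac{-23 - -17402}{1 - 791} = 1308 + \frac{-23 + 17402}{-790} = 1308 - \frac{17379}{790} = \frac{1015941}{790}$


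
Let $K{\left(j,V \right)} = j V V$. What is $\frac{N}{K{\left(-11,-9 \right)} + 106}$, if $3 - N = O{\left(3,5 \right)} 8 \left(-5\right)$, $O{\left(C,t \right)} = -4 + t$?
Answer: $- \frac{43}{785} \approx -0.054777$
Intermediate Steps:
$K{\left(j,V \right)} = j V^{2}$ ($K{\left(j,V \right)} = V j V = j V^{2}$)
$N = 43$ ($N = 3 - \left(-4 + 5\right) 8 \left(-5\right) = 3 - 1 \cdot 8 \left(-5\right) = 3 - 8 \left(-5\right) = 3 - -40 = 3 + 40 = 43$)
$\frac{N}{K{\left(-11,-9 \right)} + 106} = \frac{43}{- 11 \left(-9\right)^{2} + 106} = \frac{43}{\left(-11\right) 81 + 106} = \frac{43}{-891 + 106} = \frac{43}{-785} = 43 \left(- \frac{1}{785}\right) = - \frac{43}{785}$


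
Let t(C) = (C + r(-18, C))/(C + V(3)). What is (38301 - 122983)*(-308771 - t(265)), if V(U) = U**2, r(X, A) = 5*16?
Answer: 3582200985259/137 ≈ 2.6147e+10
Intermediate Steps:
r(X, A) = 80
t(C) = (80 + C)/(9 + C) (t(C) = (C + 80)/(C + 3**2) = (80 + C)/(C + 9) = (80 + C)/(9 + C))
(38301 - 122983)*(-308771 - t(265)) = (38301 - 122983)*(-308771 - (80 + 265)/(9 + 265)) = -84682*(-308771 - 345/274) = -84682*(-84603599/274) = 3582200985259/137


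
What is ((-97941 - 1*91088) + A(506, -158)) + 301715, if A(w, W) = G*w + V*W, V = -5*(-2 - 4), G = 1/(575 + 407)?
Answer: 53001739/491 ≈ 1.0795e+5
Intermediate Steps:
G = 1/982 ≈ 0.0010183
V = 30 (V = -5*(-6) = 30)
A(w, W) = 30*W + w/982 (A(w, W) = w/982 + 30*W = 30*W + w/982)
((-97941 - 1*91088) + A(506, -158)) + 301715 = ((-97941 - 1*91088) + (30*(-158) + (1/982)*506)) + 301715 = ((-97941 - 91088) + (-4740 + 253/491)) + 301715 = (-189029 - 2327087/491) + 301715 = -95140326/491 + 301715 = 53001739/491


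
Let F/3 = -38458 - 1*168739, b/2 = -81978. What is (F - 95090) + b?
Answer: -880637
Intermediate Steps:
b = -163956 (b = 2*(-81978) = -163956)
F = -621591 (F = 3*(-38458 - 1*168739) = 3*(-38458 - 168739) = 3*(-207197) = -621591)
(F - 95090) + b = (-621591 - 95090) - 163956 = -716681 - 163956 = -880637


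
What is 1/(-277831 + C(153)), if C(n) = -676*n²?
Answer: -1/16102315 ≈ -6.2103e-8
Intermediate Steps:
1/(-277831 + C(153)) = 1/(-277831 - 676*153²) = 1/(-277831 - 676*23409) = 1/(-277831 - 15824484) = 1/(-16102315) = -1/16102315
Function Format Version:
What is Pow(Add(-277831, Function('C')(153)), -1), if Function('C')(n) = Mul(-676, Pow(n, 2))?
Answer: Rational(-1, 16102315) ≈ -6.2103e-8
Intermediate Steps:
Pow(Add(-277831, Function('C')(153)), -1) = Pow(Add(-277831, Mul(-676, Pow(153, 2))), -1) = Pow(Add(-277831, Mul(-676, 23409)), -1) = Pow(Add(-277831, -15824484), -1) = Pow(-16102315, -1) = Rational(-1, 16102315)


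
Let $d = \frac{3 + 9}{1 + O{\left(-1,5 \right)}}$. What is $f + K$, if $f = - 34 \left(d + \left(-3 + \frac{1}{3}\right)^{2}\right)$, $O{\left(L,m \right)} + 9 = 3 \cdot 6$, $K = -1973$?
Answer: $- \frac{101501}{45} \approx -2255.6$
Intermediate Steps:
$O{\left(L,m \right)} = 9$ ($O{\left(L,m \right)} = -9 + 3 \cdot 6 = -9 + 18 = 9$)
$d = \frac{6}{5}$ ($d = \frac{3 + 9}{1 + 9} = \frac{12}{10} = 12 \cdot \frac{1}{10} = \frac{6}{5} \approx 1.2$)
$f = - \frac{12716}{45}$ ($f = - 34 \left(\frac{6}{5} + \left(-3 + \frac{1}{3}\right)^{2}\right) = - 34 \left(\frac{6}{5} + \left(- \frac{8}{3}\right)^{2}\right) = - 34 \left(\frac{6}{5} + \frac{64}{9}\right) = \left(-34\right) \frac{374}{45} = - \frac{12716}{45} \approx -282.58$)
$f + K = - \frac{12716}{45} - 1973 = - \frac{101501}{45}$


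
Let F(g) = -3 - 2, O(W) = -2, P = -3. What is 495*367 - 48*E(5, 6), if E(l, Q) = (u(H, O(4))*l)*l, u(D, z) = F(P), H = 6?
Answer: 187665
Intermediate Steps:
F(g) = -5
u(D, z) = -5
E(l, Q) = -5*l² (E(l, Q) = (-5*l)*l = -5*l²)
495*367 - 48*E(5, 6) = 495*367 - (-240)*5² = 181665 - (-240)*25 = 181665 - 48*(-125) = 181665 + 6000 = 187665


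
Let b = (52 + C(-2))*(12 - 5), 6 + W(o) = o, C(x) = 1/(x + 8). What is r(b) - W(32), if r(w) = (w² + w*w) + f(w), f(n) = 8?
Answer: 4800157/18 ≈ 2.6668e+5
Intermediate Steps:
C(x) = 1/(8 + x)
W(o) = -6 + o
b = 2191/6 (b = (52 + 1/(8 - 2))*(12 - 5) = (52 + 1/6)*7 = (52 + ⅙)*7 = (313/6)*7 = 2191/6 ≈ 365.17)
r(w) = 8 + 2*w² (r(w) = (w² + w*w) + 8 = (w² + w²) + 8 = 2*w² + 8 = 8 + 2*w²)
r(b) - W(32) = (8 + 2*(2191/6)²) - (-6 + 32) = (8 + 2*(4800481/36)) - 1*26 = (8 + 4800481/18) - 26 = 4800625/18 - 26 = 4800157/18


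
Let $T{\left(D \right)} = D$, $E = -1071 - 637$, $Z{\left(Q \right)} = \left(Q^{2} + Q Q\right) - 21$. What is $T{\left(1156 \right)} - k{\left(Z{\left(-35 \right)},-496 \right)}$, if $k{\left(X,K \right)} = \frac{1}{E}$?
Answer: $\frac{1974449}{1708} \approx 1156.0$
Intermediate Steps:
$Z{\left(Q \right)} = -21 + 2 Q^{2}$ ($Z{\left(Q \right)} = \left(Q^{2} + Q^{2}\right) - 21 = 2 Q^{2} - 21 = -21 + 2 Q^{2}$)
$E = -1708$
$k{\left(X,K \right)} = - \frac{1}{1708}$ ($k{\left(X,K \right)} = \frac{1}{-1708} = - \frac{1}{1708}$)
$T{\left(1156 \right)} - k{\left(Z{\left(-35 \right)},-496 \right)} = 1156 - - \frac{1}{1708} = 1156 + \frac{1}{1708} = \frac{1974449}{1708}$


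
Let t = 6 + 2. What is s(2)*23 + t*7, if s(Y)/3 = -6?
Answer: -358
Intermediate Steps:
s(Y) = -18 (s(Y) = 3*(-6) = -18)
t = 8
s(2)*23 + t*7 = -18*23 + 8*7 = -414 + 56 = -358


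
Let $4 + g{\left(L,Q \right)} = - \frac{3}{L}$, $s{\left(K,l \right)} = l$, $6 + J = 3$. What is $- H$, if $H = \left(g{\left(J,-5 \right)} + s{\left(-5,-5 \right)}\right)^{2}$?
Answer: $-64$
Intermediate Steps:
$J = -3$ ($J = -6 + 3 = -3$)
$g{\left(L,Q \right)} = -4 - \frac{3}{L}$
$H = 64$ ($H = \left(\left(-4 - \frac{3}{-3}\right) - 5\right)^{2} = \left(\left(-4 - -1\right) - 5\right)^{2} = \left(\left(-4 + 1\right) - 5\right)^{2} = \left(-3 - 5\right)^{2} = \left(-8\right)^{2} = 64$)
$- H = \left(-1\right) 64 = -64$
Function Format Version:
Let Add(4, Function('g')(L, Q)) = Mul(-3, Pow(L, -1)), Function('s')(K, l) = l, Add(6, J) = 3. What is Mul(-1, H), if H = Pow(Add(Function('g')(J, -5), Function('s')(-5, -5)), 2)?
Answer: -64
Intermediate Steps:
J = -3 (J = Add(-6, 3) = -3)
Function('g')(L, Q) = Add(-4, Mul(-3, Pow(L, -1)))
H = 64 (H = Pow(Add(Add(-4, Mul(-3, Pow(-3, -1))), -5), 2) = Pow(Add(Add(-4, Mul(-3, Rational(-1, 3))), -5), 2) = Pow(Add(Add(-4, 1), -5), 2) = Pow(Add(-3, -5), 2) = Pow(-8, 2) = 64)
Mul(-1, H) = Mul(-1, 64) = -64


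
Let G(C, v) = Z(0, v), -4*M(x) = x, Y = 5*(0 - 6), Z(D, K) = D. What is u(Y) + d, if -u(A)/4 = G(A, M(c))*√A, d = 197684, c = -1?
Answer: 197684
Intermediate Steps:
Y = -30 (Y = 5*(-6) = -30)
M(x) = -x/4
G(C, v) = 0
u(A) = 0 (u(A) = -0*√A = -4*0 = 0)
u(Y) + d = 0 + 197684 = 197684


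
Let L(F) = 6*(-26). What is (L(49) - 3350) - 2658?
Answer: -6164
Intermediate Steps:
L(F) = -156
(L(49) - 3350) - 2658 = (-156 - 3350) - 2658 = -3506 - 2658 = -6164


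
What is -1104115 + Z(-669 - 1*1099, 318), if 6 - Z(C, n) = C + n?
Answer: -1102659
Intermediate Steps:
Z(C, n) = 6 - C - n (Z(C, n) = 6 - (C + n) = 6 + (-C - n) = 6 - C - n)
-1104115 + Z(-669 - 1*1099, 318) = -1104115 + (6 - (-669 - 1*1099) - 1*318) = -1104115 + (6 - (-669 - 1099) - 318) = -1104115 + (6 - 1*(-1768) - 318) = -1104115 + (6 + 1768 - 318) = -1104115 + 1456 = -1102659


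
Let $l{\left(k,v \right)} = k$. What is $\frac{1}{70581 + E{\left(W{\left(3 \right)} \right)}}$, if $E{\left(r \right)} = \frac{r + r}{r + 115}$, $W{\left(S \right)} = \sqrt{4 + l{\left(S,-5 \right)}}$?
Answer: $\frac{66638546}{4703415144643} - \frac{115 \sqrt{7}}{32923906012501} \approx 1.4168 \cdot 10^{-5}$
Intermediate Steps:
$W{\left(S \right)} = \sqrt{4 + S}$
$E{\left(r \right)} = \frac{2 r}{115 + r}$
$\frac{1}{70581 + E{\left(W{\left(3 \right)} \right)}} = \frac{1}{70581 + \frac{2 \sqrt{4 + 3}}{115 + \sqrt{4 + 3}}} = \frac{1}{70581 + \frac{2 \sqrt{7}}{115 + \sqrt{7}}}$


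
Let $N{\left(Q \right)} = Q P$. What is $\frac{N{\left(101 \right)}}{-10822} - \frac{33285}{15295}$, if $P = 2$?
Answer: $- \frac{5189998}{2364607} \approx -2.1949$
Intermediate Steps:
$N{\left(Q \right)} = 2 Q$ ($N{\left(Q \right)} = Q 2 = 2 Q$)
$\frac{N{\left(101 \right)}}{-10822} - \frac{33285}{15295} = \frac{2 \cdot 101}{-10822} - \frac{33285}{15295} = 202 \left(- \frac{1}{10822}\right) - \frac{951}{437} = - \frac{101}{5411} - \frac{951}{437} = - \frac{5189998}{2364607}$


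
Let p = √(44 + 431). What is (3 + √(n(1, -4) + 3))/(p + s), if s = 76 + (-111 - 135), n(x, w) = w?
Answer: -34/1895 - 34*I/5685 - √19/1895 - I*√19/5685 ≈ -0.020242 - 0.0067474*I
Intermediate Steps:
s = -170 (s = 76 - 246 = -170)
p = 5*√19 (p = √475 = 5*√19 ≈ 21.794)
(3 + √(n(1, -4) + 3))/(p + s) = (3 + √(-4 + 3))/(5*√19 - 170) = (3 + √(-1))/(-170 + 5*√19) = (3 + I)/(-170 + 5*√19)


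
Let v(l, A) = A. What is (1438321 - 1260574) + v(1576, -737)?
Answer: 177010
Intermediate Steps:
(1438321 - 1260574) + v(1576, -737) = (1438321 - 1260574) - 737 = 177747 - 737 = 177010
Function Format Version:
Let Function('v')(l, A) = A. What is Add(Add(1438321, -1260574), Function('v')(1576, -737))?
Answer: 177010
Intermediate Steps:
Add(Add(1438321, -1260574), Function('v')(1576, -737)) = Add(Add(1438321, -1260574), -737) = Add(177747, -737) = 177010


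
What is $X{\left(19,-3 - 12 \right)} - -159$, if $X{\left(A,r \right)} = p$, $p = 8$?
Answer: $167$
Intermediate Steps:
$X{\left(A,r \right)} = 8$
$X{\left(19,-3 - 12 \right)} - -159 = 8 - -159 = 8 + 159 = 167$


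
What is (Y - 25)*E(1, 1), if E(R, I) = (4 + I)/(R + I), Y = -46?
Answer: -355/2 ≈ -177.50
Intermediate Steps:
E(R, I) = (4 + I)/(I + R)
(Y - 25)*E(1, 1) = (-46 - 25)*((4 + 1)/(1 + 1)) = -71*5/2 = -355/2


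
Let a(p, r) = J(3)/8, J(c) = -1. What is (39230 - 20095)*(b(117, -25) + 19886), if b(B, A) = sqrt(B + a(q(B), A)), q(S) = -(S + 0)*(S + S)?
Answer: 380518610 + 19135*sqrt(1870)/4 ≈ 3.8073e+8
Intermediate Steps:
q(S) = -2*S**2 (q(S) = -S*2*S = -2*S**2)
a(p, r) = -1/8
b(B, A) = sqrt(-1/8 + B) (b(B, A) = sqrt(B - 1/8) = sqrt(-1/8 + B))
(39230 - 20095)*(b(117, -25) + 19886) = (39230 - 20095)*(sqrt(-2 + 16*117)/4 + 19886) = 19135*(sqrt(-2 + 1872)/4 + 19886) = 19135*(sqrt(1870)/4 + 19886) = 19135*(19886 + sqrt(1870)/4) = 380518610 + 19135*sqrt(1870)/4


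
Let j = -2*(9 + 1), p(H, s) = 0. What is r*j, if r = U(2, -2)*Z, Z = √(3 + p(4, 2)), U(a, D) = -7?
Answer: 140*√3 ≈ 242.49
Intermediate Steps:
Z = √3 (Z = √(3 + 0) = √3 ≈ 1.7320)
j = -20 (j = -2*10 = -20)
r = -7*√3 ≈ -12.124
r*j = -7*√3*(-20) = 140*√3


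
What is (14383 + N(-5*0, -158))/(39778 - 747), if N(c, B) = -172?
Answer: 14211/39031 ≈ 0.36410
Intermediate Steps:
(14383 + N(-5*0, -158))/(39778 - 747) = (14383 - 172)/(39778 - 747) = 14211/39031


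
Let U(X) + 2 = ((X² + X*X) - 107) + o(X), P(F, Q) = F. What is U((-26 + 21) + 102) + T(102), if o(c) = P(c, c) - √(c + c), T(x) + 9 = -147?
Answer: 18650 - √194 ≈ 18636.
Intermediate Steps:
T(x) = -156 (T(x) = -9 - 147 = -156)
o(c) = c - √2*√c (o(c) = c - √(c + c) = c - √(2*c) = c - √2*√c)
U(X) = -109 + X + 2*X² - √2*√X (U(X) = -2 + (((X² + X*X) - 107) + (X - √2*√X)) = -2 + (((X² + X²) - 107) + (X - √2*√X)) = -2 + ((2*X² - 107) + (X - √2*√X)) = -2 + ((-107 + 2*X²) + (X - √2*√X)) = -2 + (-107 + X + 2*X² - √2*√X) = -109 + X + 2*X² - √2*√X)
U((-26 + 21) + 102) + T(102) = (-109 + ((-26 + 21) + 102) + 2*((-26 + 21) + 102)² - √2*√((-26 + 21) + 102)) - 156 = (-109 + (-5 + 102) + 2*(-5 + 102)² - √2*√(-5 + 102)) - 156 = (-109 + 97 + 2*97² - √2*√97) - 156 = (-109 + 97 + 2*9409 - √194) - 156 = (-109 + 97 + 18818 - √194) - 156 = (18806 - √194) - 156 = 18650 - √194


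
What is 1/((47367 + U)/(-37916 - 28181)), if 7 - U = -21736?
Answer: -66097/69110 ≈ -0.95640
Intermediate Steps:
U = 21743 (U = 7 - 1*(-21736) = 7 + 21736 = 21743)
1/((47367 + U)/(-37916 - 28181)) = 1/((47367 + 21743)/(-37916 - 28181)) = 1/(69110/(-66097)) = 1/(69110*(-1/66097)) = 1/(-69110/66097) = -66097/69110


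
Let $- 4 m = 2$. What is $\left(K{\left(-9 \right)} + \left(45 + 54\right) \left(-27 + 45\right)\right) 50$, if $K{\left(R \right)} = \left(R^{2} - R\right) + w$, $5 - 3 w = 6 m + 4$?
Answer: $\frac{281000}{3} \approx 93667.0$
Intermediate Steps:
$m = - \frac{1}{2}$ ($m = \left(- \frac{1}{4}\right) 2 = - \frac{1}{2} \approx -0.5$)
$w = \frac{4}{3}$ ($w = \frac{5}{3} - \frac{6 \left(- \frac{1}{2}\right) + 4}{3} = \frac{5}{3} - \frac{-3 + 4}{3} = \frac{5}{3} - \frac{1}{3} = \frac{4}{3} \approx 1.3333$)
$K{\left(R \right)} = \frac{4}{3} + R^{2} - R$ ($K{\left(R \right)} = \left(R^{2} - R\right) + \frac{4}{3} = \frac{4}{3} + R^{2} - R$)
$\left(K{\left(-9 \right)} + \left(45 + 54\right) \left(-27 + 45\right)\right) 50 = \left(\left(\frac{4}{3} + \left(-9\right)^{2} - -9\right) + \left(45 + 54\right) \left(-27 + 45\right)\right) 50 = \left(\left(\frac{4}{3} + 81 + 9\right) + 99 \cdot 18\right) 50 = \left(\frac{274}{3} + 1782\right) 50 = \frac{5620}{3} \cdot 50 = \frac{281000}{3}$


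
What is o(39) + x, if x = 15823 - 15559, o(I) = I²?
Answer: 1785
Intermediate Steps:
x = 264
o(39) + x = 39² + 264 = 1521 + 264 = 1785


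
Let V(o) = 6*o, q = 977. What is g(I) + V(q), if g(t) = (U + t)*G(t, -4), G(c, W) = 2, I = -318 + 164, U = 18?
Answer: 5590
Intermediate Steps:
I = -154
g(t) = 36 + 2*t (g(t) = (18 + t)*2 = 36 + 2*t)
g(I) + V(q) = (36 + 2*(-154)) + 6*977 = (36 - 308) + 5862 = -272 + 5862 = 5590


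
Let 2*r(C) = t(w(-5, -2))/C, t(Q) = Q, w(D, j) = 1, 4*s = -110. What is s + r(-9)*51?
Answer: -91/3 ≈ -30.333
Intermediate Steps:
s = -55/2 (s = (1/4)*(-110) = -55/2 ≈ -27.500)
r(C) = 1/(2*C) (r(C) = (1/C)/2 = 1/(2*C))
s + r(-9)*51 = -55/2 + ((1/2)/(-9))*51 = -55/2 + ((1/2)*(-1/9))*51 = -55/2 - 1/18*51 = -55/2 - 17/6 = -91/3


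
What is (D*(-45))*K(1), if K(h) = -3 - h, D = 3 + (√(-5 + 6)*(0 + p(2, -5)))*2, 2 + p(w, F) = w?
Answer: 540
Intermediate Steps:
p(w, F) = -2 + w
D = 3 (D = 3 + (√(-5 + 6)*(0 + (-2 + 2)))*2 = 3 + (√1*(0 + 0))*2 = 3 + (1*0)*2 = 3 + 0*2 = 3 + 0 = 3)
(D*(-45))*K(1) = (3*(-45))*(-3 - 1*1) = -135*(-3 - 1) = -135*(-4) = 540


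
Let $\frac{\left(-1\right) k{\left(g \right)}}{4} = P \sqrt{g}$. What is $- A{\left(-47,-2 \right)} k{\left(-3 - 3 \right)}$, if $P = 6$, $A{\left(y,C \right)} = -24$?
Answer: $- 576 i \sqrt{6} \approx - 1410.9 i$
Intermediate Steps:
$k{\left(g \right)} = - 24 \sqrt{g}$ ($k{\left(g \right)} = - 4 \cdot 6 \sqrt{g} = - 24 \sqrt{g}$)
$- A{\left(-47,-2 \right)} k{\left(-3 - 3 \right)} = \left(-1\right) \left(-24\right) \left(- 24 \sqrt{-3 - 3}\right) = 24 \left(- 24 \sqrt{-6}\right) = 24 \left(- 24 i \sqrt{6}\right) = - 576 i \sqrt{6}$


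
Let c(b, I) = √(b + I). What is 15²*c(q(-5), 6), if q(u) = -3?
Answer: 225*√3 ≈ 389.71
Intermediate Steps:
c(b, I) = √(I + b)
15²*c(q(-5), 6) = 15²*√(6 - 3) = 225*√3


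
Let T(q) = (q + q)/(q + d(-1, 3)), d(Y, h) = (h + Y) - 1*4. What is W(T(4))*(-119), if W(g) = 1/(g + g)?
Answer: -119/8 ≈ -14.875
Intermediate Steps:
d(Y, h) = -4 + Y + h (d(Y, h) = (Y + h) - 4 = -4 + Y + h)
T(q) = 2*q/(-2 + q) (T(q) = (q + q)/(q + (-4 - 1 + 3)) = (2*q)/(q - 2) = (2*q)/(-2 + q) = 2*q/(-2 + q))
W(g) = 1/(2*g)
W(T(4))*(-119) = (1/(2*((2*4/(-2 + 4)))))*(-119) = (1/(2*((2*4/2))))*(-119) = (1/(2*((2*4*(½)))))*(-119) = ((½)/4)*(-119) = ((½)*(¼))*(-119) = (⅛)*(-119) = -119/8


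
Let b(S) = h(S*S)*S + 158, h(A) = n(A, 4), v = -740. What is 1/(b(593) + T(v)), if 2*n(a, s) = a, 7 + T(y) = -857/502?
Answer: 251/26170283526 ≈ 9.5910e-9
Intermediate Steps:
T(y) = -4371/502 (T(y) = -7 - 857/502 = -4371/502)
n(a, s) = a/2
h(A) = A/2
b(S) = 158 + S**3/2 (b(S) = ((S*S)/2)*S + 158 = (S**2/2)*S + 158 = S**3/2 + 158 = 158 + S**3/2)
1/(b(593) + T(v)) = 1/((158 + (1/2)*593**3) - 4371/502) = 1/((158 + (1/2)*208527857) - 4371/502) = 1/((158 + 208527857/2) - 4371/502) = 1/(208528173/2 - 4371/502) = 1/(26170283526/251) = 251/26170283526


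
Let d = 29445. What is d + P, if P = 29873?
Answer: 59318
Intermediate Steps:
d + P = 29445 + 29873 = 59318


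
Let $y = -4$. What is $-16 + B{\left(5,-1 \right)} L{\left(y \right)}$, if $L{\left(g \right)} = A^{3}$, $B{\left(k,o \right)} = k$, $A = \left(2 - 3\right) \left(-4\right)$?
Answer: $304$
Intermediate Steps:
$A = 4$ ($A = \left(-1\right) \left(-4\right) = 4$)
$L{\left(g \right)} = 64$ ($L{\left(g \right)} = 4^{3} = 64$)
$-16 + B{\left(5,-1 \right)} L{\left(y \right)} = -16 + 5 \cdot 64 = -16 + 320 = 304$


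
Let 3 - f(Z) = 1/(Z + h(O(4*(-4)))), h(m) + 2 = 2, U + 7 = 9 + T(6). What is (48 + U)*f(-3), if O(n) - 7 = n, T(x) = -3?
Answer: 470/3 ≈ 156.67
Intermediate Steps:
O(n) = 7 + n
U = -1 (U = -7 + (9 - 3) = -7 + 6 = -1)
h(m) = 0 (h(m) = -2 + 2 = 0)
f(Z) = 3 - 1/Z (f(Z) = 3 - 1/(Z + 0) = 3 - 1/Z)
(48 + U)*f(-3) = (48 - 1)*(3 - 1/(-3)) = 47*(3 - 1*(-⅓)) = 47*(3 + ⅓) = 47*(10/3) = 470/3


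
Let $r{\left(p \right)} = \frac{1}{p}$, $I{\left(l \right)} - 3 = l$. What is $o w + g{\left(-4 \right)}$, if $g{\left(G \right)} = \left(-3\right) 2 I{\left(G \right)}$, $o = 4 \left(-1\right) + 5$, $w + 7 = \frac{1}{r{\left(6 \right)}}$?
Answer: $5$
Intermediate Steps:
$I{\left(l \right)} = 3 + l$
$w = -1$ ($w = -7 + \frac{1}{\frac{1}{6}} = -7 + 6 = -1$)
$o = 1$ ($o = -4 + 5 = 1$)
$g{\left(G \right)} = -18 - 6 G$ ($g{\left(G \right)} = \left(-3\right) 2 \left(3 + G\right) = - 6 \left(3 + G\right) = -18 - 6 G$)
$o w + g{\left(-4 \right)} = 1 \left(-1\right) - -6 = -1 + \left(-18 + 24\right) = -1 + 6 = 5$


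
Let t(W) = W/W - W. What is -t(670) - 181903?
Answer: -181234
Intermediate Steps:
t(W) = 1 - W
-t(670) - 181903 = -(1 - 1*670) - 181903 = -(1 - 670) - 181903 = -1*(-669) - 181903 = 669 - 181903 = -181234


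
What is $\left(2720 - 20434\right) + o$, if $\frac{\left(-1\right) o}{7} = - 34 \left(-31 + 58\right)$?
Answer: $-11288$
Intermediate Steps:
$o = 6426$ ($o = - 7 \left(- 34 \left(-31 + 58\right)\right) = - 7 \left(\left(-34\right) 27\right) = \left(-7\right) \left(-918\right) = 6426$)
$\left(2720 - 20434\right) + o = \left(2720 - 20434\right) + 6426 = -17714 + 6426 = -11288$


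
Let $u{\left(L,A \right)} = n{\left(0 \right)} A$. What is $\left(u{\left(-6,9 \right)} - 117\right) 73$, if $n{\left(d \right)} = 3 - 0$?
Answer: $-6570$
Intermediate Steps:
$n{\left(d \right)} = 3$ ($n{\left(d \right)} = 3 + 0 = 3$)
$u{\left(L,A \right)} = 3 A$
$\left(u{\left(-6,9 \right)} - 117\right) 73 = \left(3 \cdot 9 - 117\right) 73 = \left(27 - 117\right) 73 = \left(-90\right) 73 = -6570$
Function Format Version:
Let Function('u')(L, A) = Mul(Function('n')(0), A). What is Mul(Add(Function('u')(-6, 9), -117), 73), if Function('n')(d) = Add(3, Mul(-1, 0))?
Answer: -6570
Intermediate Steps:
Function('n')(d) = 3 (Function('n')(d) = Add(3, 0) = 3)
Function('u')(L, A) = Mul(3, A)
Mul(Add(Function('u')(-6, 9), -117), 73) = Mul(Add(Mul(3, 9), -117), 73) = Mul(Add(27, -117), 73) = Mul(-90, 73) = -6570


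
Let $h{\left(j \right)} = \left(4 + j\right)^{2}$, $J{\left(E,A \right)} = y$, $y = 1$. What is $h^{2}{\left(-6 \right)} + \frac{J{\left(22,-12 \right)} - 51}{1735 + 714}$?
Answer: $\frac{39134}{2449} \approx 15.98$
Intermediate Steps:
$J{\left(E,A \right)} = 1$
$h^{2}{\left(-6 \right)} + \frac{J{\left(22,-12 \right)} - 51}{1735 + 714} = \left(\left(4 - 6\right)^{2}\right)^{2} + \frac{1 - 51}{1735 + 714} = \left(\left(-2\right)^{2}\right)^{2} - \frac{50}{2449} = 4^{2} - \frac{50}{2449} = 16 - \frac{50}{2449} = \frac{39134}{2449}$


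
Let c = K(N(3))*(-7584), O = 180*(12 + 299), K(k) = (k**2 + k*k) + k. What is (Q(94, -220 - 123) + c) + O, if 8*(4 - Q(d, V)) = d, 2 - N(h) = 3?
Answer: 193553/4 ≈ 48388.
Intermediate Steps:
N(h) = -1 (N(h) = 2 - 1*3 = 2 - 3 = -1)
Q(d, V) = 4 - d/8
K(k) = k + 2*k**2 (K(k) = (k**2 + k**2) + k = 2*k**2 + k = k + 2*k**2)
O = 55980 (O = 180*311 = 55980)
c = -7584 (c = -(1 + 2*(-1))*(-7584) = -(1 - 2)*(-7584) = -1*(-1)*(-7584) = 1*(-7584) = -7584)
(Q(94, -220 - 123) + c) + O = ((4 - 1/8*94) - 7584) + 55980 = ((4 - 47/4) - 7584) + 55980 = (-31/4 - 7584) + 55980 = -30367/4 + 55980 = 193553/4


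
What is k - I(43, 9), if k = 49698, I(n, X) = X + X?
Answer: 49680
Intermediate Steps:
I(n, X) = 2*X
k - I(43, 9) = 49698 - 2*9 = 49698 - 1*18 = 49698 - 18 = 49680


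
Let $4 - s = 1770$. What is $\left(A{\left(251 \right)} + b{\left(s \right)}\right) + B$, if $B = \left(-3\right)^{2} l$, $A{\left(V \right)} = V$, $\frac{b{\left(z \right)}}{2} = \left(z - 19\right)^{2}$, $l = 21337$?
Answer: $6564734$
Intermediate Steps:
$s = -1766$ ($s = 4 - 1770 = -1766$)
$b{\left(z \right)} = 2 \left(-19 + z\right)^{2}$ ($b{\left(z \right)} = 2 \left(z - 19\right)^{2} = 2 \left(-19 + z\right)^{2}$)
$B = 192033$ ($B = \left(-3\right)^{2} \cdot 21337 = 9 \cdot 21337 = 192033$)
$\left(A{\left(251 \right)} + b{\left(s \right)}\right) + B = \left(251 + 2 \left(-19 - 1766\right)^{2}\right) + 192033 = \left(251 + 2 \left(-1785\right)^{2}\right) + 192033 = \left(251 + 2 \cdot 3186225\right) + 192033 = \left(251 + 6372450\right) + 192033 = 6372701 + 192033 = 6564734$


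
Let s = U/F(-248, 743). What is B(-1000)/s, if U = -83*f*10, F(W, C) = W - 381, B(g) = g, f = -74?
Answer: 850/83 ≈ 10.241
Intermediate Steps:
F(W, C) = -381 + W
U = 61420 (U = -83*(-74)*10 = 6142*10 = 61420)
s = -1660/17 (s = 61420/(-381 - 248) = 61420/(-629) = 61420*(-1/629) = -1660/17 ≈ -97.647)
B(-1000)/s = -1000/(-1660/17) = -1000*(-17/1660) = 850/83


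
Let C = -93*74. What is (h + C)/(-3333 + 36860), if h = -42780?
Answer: -49662/33527 ≈ -1.4813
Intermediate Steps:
C = -6882
(h + C)/(-3333 + 36860) = (-42780 - 6882)/(-3333 + 36860) = -49662/33527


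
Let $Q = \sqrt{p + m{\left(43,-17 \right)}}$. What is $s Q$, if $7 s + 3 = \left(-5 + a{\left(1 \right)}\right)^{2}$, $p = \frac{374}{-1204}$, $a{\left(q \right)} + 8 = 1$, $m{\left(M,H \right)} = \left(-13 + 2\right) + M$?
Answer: $\frac{141 \sqrt{11484354}}{4214} \approx 113.39$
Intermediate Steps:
$m{\left(M,H \right)} = -11 + M$
$a{\left(q \right)} = -7$ ($a{\left(q \right)} = -8 + 1 = -7$)
$p = - \frac{187}{602}$ ($p = 374 \left(- \frac{1}{1204}\right) = - \frac{187}{602} \approx -0.31063$)
$s = \frac{141}{7}$ ($s = - \frac{3}{7} + \frac{\left(-5 - 7\right)^{2}}{7} = - \frac{3}{7} + \frac{\left(-12\right)^{2}}{7} = - \frac{3}{7} + \frac{1}{7} \cdot 144 = - \frac{3}{7} + \frac{144}{7} = \frac{141}{7} \approx 20.143$)
$Q = \frac{\sqrt{11484354}}{602}$ ($Q = \sqrt{- \frac{187}{602} + \left(-11 + 43\right)} = \sqrt{- \frac{187}{602} + 32} = \sqrt{\frac{19077}{602}} = \frac{\sqrt{11484354}}{602} \approx 5.6293$)
$s Q = \frac{141 \frac{\sqrt{11484354}}{602}}{7} = \frac{141 \sqrt{11484354}}{4214}$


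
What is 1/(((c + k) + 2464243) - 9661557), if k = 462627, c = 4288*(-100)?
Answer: -1/7163487 ≈ -1.3960e-7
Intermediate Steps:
c = -428800
1/(((c + k) + 2464243) - 9661557) = 1/(((-428800 + 462627) + 2464243) - 9661557) = 1/((33827 + 2464243) - 9661557) = 1/(2498070 - 9661557) = 1/(-7163487) = -1/7163487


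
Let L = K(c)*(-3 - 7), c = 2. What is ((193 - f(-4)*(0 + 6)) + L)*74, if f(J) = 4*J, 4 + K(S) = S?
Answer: 22866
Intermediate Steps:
K(S) = -4 + S
L = 20 (L = (-4 + 2)*(-3 - 7) = -2*(-10) = 20)
((193 - f(-4)*(0 + 6)) + L)*74 = ((193 - 4*(-4)*(0 + 6)) + 20)*74 = ((193 - (-16)*6) + 20)*74 = ((193 - 1*(-96)) + 20)*74 = ((193 + 96) + 20)*74 = (289 + 20)*74 = 309*74 = 22866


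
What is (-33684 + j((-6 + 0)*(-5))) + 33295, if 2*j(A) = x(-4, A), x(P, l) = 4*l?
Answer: -329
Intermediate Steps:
j(A) = 2*A (j(A) = (4*A)/2 = 2*A)
(-33684 + j((-6 + 0)*(-5))) + 33295 = (-33684 + 2*((-6 + 0)*(-5))) + 33295 = (-33684 + 2*(-6*(-5))) + 33295 = (-33684 + 2*30) + 33295 = (-33684 + 60) + 33295 = -33624 + 33295 = -329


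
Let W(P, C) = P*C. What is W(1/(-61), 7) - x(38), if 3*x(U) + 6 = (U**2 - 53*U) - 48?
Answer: 12681/61 ≈ 207.89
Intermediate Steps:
W(P, C) = C*P
x(U) = -18 - 53*U/3 + U**2/3 (x(U) = -2 + ((U**2 - 53*U) - 48)/3 = -2 + (-48 + U**2 - 53*U)/3 = -2 + (-16 - 53*U/3 + U**2/3) = -18 - 53*U/3 + U**2/3)
W(1/(-61), 7) - x(38) = 7/(-61) - (-18 - 53/3*38 + (1/3)*38**2) = 7*(-1/61) - (-18 - 2014/3 + (1/3)*1444) = -7/61 - (-18 - 2014/3 + 1444/3) = -7/61 - 1*(-208) = -7/61 + 208 = 12681/61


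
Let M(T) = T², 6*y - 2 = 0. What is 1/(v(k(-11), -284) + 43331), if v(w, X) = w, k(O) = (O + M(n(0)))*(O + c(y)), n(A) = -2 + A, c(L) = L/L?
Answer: 1/43401 ≈ 2.3041e-5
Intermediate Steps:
y = ⅓ (y = ⅓ + (⅙)*0 = ⅓ + 0 = ⅓ ≈ 0.33333)
c(L) = 1
k(O) = (1 + O)*(4 + O) (k(O) = (O + (-2 + 0)²)*(O + 1) = (O + (-2)²)*(1 + O) = (O + 4)*(1 + O) = (4 + O)*(1 + O) = (1 + O)*(4 + O))
1/(v(k(-11), -284) + 43331) = 1/((4 + (-11)² + 5*(-11)) + 43331) = 1/((4 + 121 - 55) + 43331) = 1/(70 + 43331) = 1/43401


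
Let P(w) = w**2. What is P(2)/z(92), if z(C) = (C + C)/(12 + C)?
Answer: 52/23 ≈ 2.2609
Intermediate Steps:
z(C) = 2*C/(12 + C) (z(C) = (2*C)/(12 + C) = 2*C/(12 + C))
P(2)/z(92) = 2**2/((2*92/(12 + 92))) = 4/((2*92/104)) = 4/((2*92*(1/104))) = 4/(23/13) = 4*(13/23) = 52/23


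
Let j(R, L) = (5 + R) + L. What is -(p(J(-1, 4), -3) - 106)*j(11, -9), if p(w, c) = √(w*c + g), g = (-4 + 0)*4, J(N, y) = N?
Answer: 742 - 7*I*√13 ≈ 742.0 - 25.239*I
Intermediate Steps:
g = -16 (g = -4*4 = -16)
p(w, c) = √(-16 + c*w) (p(w, c) = √(w*c - 16) = √(c*w - 16) = √(-16 + c*w))
j(R, L) = 5 + L + R
-(p(J(-1, 4), -3) - 106)*j(11, -9) = -(√(-16 - 3*(-1)) - 106)*(5 - 9 + 11) = -(√(-16 + 3) - 106)*7 = -(√(-13) - 106)*7 = -(I*√13 - 106)*7 = -(-106 + I*√13)*7 = -(-742 + 7*I*√13) = 742 - 7*I*√13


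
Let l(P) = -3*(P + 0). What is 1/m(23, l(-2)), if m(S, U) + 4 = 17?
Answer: 1/13 ≈ 0.076923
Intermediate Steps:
l(P) = -3*P
m(S, U) = 13 (m(S, U) = -4 + 17 = 13)
1/m(23, l(-2)) = 1/13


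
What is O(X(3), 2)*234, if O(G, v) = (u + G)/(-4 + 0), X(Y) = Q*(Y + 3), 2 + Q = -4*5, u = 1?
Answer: 15327/2 ≈ 7663.5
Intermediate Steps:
Q = -22 (Q = -2 - 4*5 = -2 - 20 = -22)
X(Y) = -66 - 22*Y (X(Y) = -22*(Y + 3) = -22*(3 + Y) = -66 - 22*Y)
O(G, v) = -1/4 - G/4 (O(G, v) = (1 + G)/(-4 + 0) = (1 + G)/(-4) = (1 + G)*(-1/4) = -1/4 - G/4)
O(X(3), 2)*234 = (-1/4 - (-66 - 22*3)/4)*234 = (-1/4 - (-66 - 66)/4)*234 = (-1/4 - 1/4*(-132))*234 = (-1/4 + 33)*234 = (131/4)*234 = 15327/2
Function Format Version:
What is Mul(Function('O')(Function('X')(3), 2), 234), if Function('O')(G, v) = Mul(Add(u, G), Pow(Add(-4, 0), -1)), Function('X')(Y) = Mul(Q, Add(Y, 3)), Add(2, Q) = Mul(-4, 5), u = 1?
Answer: Rational(15327, 2) ≈ 7663.5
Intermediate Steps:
Q = -22 (Q = Add(-2, Mul(-4, 5)) = Add(-2, -20) = -22)
Function('X')(Y) = Add(-66, Mul(-22, Y)) (Function('X')(Y) = Mul(-22, Add(Y, 3)) = Mul(-22, Add(3, Y)) = Add(-66, Mul(-22, Y)))
Function('O')(G, v) = Add(Rational(-1, 4), Mul(Rational(-1, 4), G)) (Function('O')(G, v) = Mul(Add(1, G), Pow(Add(-4, 0), -1)) = Mul(Add(1, G), Pow(-4, -1)) = Mul(Add(1, G), Rational(-1, 4)) = Add(Rational(-1, 4), Mul(Rational(-1, 4), G)))
Mul(Function('O')(Function('X')(3), 2), 234) = Mul(Add(Rational(-1, 4), Mul(Rational(-1, 4), Add(-66, Mul(-22, 3)))), 234) = Mul(Add(Rational(-1, 4), Mul(Rational(-1, 4), Add(-66, -66))), 234) = Mul(Add(Rational(-1, 4), Mul(Rational(-1, 4), -132)), 234) = Mul(Add(Rational(-1, 4), 33), 234) = Mul(Rational(131, 4), 234) = Rational(15327, 2)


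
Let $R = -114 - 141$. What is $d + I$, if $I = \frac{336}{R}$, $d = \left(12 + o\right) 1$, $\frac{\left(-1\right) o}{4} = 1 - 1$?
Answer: $\frac{908}{85} \approx 10.682$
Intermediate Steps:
$R = -255$
$o = 0$ ($o = - 4 \left(1 - 1\right) = \left(-4\right) 0 = 0$)
$d = 12$ ($d = \left(12 + 0\right) 1 = 12 \cdot 1 = 12$)
$I = - \frac{112}{85}$ ($I = \frac{336}{-255} = 336 \left(- \frac{1}{255}\right) = - \frac{112}{85} \approx -1.3176$)
$d + I = 12 - \frac{112}{85} = \frac{908}{85}$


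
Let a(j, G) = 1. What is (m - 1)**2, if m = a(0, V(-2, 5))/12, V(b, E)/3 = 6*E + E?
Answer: 121/144 ≈ 0.84028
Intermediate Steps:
V(b, E) = 21*E (V(b, E) = 3*(6*E + E) = 3*(7*E) = 21*E)
m = 1/12 ≈ 0.083333
(m - 1)**2 = (1/12 - 1)**2 = (-11/12)**2 = 121/144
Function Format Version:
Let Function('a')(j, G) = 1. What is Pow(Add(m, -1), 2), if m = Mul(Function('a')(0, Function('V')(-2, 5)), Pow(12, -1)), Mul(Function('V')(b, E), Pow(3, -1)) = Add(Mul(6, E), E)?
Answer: Rational(121, 144) ≈ 0.84028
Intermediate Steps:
Function('V')(b, E) = Mul(21, E) (Function('V')(b, E) = Mul(3, Add(Mul(6, E), E)) = Mul(3, Mul(7, E)) = Mul(21, E))
m = Rational(1, 12) (m = Mul(1, Pow(12, -1)) = Mul(1, Rational(1, 12)) = Rational(1, 12) ≈ 0.083333)
Pow(Add(m, -1), 2) = Pow(Add(Rational(1, 12), -1), 2) = Pow(Rational(-11, 12), 2) = Rational(121, 144)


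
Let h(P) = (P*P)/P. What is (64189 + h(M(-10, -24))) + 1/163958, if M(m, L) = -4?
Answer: 10523644231/163958 ≈ 64185.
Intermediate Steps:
h(P) = P (h(P) = P**2/P = P)
(64189 + h(M(-10, -24))) + 1/163958 = (64189 - 4) + 1/163958 = 64185 + 1/163958 = 10523644231/163958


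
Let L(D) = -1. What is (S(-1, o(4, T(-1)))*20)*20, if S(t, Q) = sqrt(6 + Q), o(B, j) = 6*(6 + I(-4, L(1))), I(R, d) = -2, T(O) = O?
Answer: 400*sqrt(30) ≈ 2190.9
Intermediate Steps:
o(B, j) = 24 (o(B, j) = 6*(6 - 2) = 6*4 = 24)
(S(-1, o(4, T(-1)))*20)*20 = (sqrt(6 + 24)*20)*20 = (sqrt(30)*20)*20 = (20*sqrt(30))*20 = 400*sqrt(30)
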